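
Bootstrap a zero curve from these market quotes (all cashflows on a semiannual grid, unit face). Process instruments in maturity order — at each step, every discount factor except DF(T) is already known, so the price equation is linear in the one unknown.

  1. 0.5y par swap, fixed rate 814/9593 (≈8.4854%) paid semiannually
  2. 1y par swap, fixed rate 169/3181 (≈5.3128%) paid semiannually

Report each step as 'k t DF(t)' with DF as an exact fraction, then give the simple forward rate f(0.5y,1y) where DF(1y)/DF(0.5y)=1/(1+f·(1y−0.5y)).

step 1 [0.5y] swap r/2=407/9593: DF=(1 − 407/9593·(0))/(1+407/9593) = 9593/10000 ≈ 0.959300
step 2 [1y] swap r/2=169/6362: DF=(1 − 169/6362·(0.959300))/(1+169/6362) = 9493/10000 ≈ 0.949300

1 1/2 9593/10000
2 1 9493/10000
f(0.5y,1y) = ((9593/10000)/(9493/10000) − 1)/(1/2) = 200/9493 ≈ 2.1068%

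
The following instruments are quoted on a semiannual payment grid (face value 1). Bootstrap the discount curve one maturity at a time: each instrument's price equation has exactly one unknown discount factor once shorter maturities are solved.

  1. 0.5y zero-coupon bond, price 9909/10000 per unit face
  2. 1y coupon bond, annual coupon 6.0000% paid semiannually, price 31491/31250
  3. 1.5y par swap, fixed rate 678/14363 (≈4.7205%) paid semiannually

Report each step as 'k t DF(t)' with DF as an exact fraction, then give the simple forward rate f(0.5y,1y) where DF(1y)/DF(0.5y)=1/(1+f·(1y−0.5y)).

step 1 [0.5y] zero: DF = P = 9909/10000 ≈ 0.990900
step 2 [1y] bond c/2=3/100: DF=(31491/31250 − 3/100·(0.990900))/(1+3/100) = 1899/2000 ≈ 0.949500
step 3 [1.5y] swap r/2=339/14363: DF=(1 − 339/14363·(0.990900+0.949500))/(1+339/14363) = 4661/5000 ≈ 0.932200

1 1/2 9909/10000
2 1 1899/2000
3 3/2 4661/5000
f(0.5y,1y) = ((9909/10000)/(1899/2000) − 1)/(1/2) = 92/1055 ≈ 8.7204%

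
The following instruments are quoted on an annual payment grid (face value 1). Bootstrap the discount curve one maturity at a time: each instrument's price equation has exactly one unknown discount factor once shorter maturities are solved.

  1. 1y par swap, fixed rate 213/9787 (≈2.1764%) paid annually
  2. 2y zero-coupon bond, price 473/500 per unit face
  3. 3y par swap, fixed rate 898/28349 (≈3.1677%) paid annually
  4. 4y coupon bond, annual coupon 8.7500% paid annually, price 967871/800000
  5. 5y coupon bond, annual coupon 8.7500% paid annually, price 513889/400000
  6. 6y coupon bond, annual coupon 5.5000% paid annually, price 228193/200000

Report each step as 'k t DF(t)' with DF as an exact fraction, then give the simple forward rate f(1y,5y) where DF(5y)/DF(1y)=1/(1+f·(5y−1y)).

step 1 [1y] swap r/1=213/9787: DF=(1 − 213/9787·(0))/(1+213/9787) = 9787/10000 ≈ 0.978700
step 2 [2y] zero: DF = P = 473/500 ≈ 0.946000
step 3 [3y] swap r/1=898/28349: DF=(1 − 898/28349·(0.978700+0.946000))/(1+898/28349) = 4551/5000 ≈ 0.910200
step 4 [4y] bond c/1=7/80: DF=(967871/800000 − 7/80·(0.978700+0.946000+0.910200))/(1+7/80) = 2211/2500 ≈ 0.884400
step 5 [5y] bond c/1=7/80: DF=(513889/400000 − 7/80·(0.978700+0.946000+0.910200+0.884400))/(1+7/80) = 8821/10000 ≈ 0.882100
step 6 [6y] bond c/1=11/200: DF=(228193/200000 − 11/200·(0.978700+0.946000+0.910200+0.884400+0.882100))/(1+11/200) = 526/625 ≈ 0.841600

1 1 9787/10000
2 2 473/500
3 3 4551/5000
4 4 2211/2500
5 5 8821/10000
6 6 526/625
f(1y,5y) = ((9787/10000)/(8821/10000) − 1)/(4) = 483/17642 ≈ 2.7378%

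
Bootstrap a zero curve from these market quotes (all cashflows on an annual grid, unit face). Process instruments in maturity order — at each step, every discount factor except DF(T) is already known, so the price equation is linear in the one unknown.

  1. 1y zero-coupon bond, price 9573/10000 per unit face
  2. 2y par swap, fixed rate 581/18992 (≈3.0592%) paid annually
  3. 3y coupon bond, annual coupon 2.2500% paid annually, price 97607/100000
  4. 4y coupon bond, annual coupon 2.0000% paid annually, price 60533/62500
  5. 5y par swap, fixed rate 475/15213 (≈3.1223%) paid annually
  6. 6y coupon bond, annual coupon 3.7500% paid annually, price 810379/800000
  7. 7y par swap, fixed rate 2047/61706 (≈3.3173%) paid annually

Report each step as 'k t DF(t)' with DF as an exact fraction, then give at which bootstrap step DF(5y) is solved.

1 1 9573/10000
2 2 9419/10000
3 3 1141/1250
4 4 559/625
5 5 343/400
6 6 4057/5000
7 7 7953/10000
DF(5y) is solved at step 5

step 1 [1y] zero: DF = P = 9573/10000 ≈ 0.957300
step 2 [2y] swap r/1=581/18992: DF=(1 − 581/18992·(0.957300))/(1+581/18992) = 9419/10000 ≈ 0.941900
step 3 [3y] bond c/1=9/400: DF=(97607/100000 − 9/400·(0.957300+0.941900))/(1+9/400) = 1141/1250 ≈ 0.912800
step 4 [4y] bond c/1=1/50: DF=(60533/62500 − 1/50·(0.957300+0.941900+0.912800))/(1+1/50) = 559/625 ≈ 0.894400
step 5 [5y] swap r/1=475/15213: DF=(1 − 475/15213·(0.957300+0.941900+0.912800+0.894400))/(1+475/15213) = 343/400 ≈ 0.857500
step 6 [6y] bond c/1=3/80: DF=(810379/800000 − 3/80·(0.957300+0.941900+0.912800+0.894400+0.857500))/(1+3/80) = 4057/5000 ≈ 0.811400
step 7 [7y] swap r/1=2047/61706: DF=(1 − 2047/61706·(0.957300+0.941900+0.912800+0.894400+0.857500+0.811400))/(1+2047/61706) = 7953/10000 ≈ 0.795300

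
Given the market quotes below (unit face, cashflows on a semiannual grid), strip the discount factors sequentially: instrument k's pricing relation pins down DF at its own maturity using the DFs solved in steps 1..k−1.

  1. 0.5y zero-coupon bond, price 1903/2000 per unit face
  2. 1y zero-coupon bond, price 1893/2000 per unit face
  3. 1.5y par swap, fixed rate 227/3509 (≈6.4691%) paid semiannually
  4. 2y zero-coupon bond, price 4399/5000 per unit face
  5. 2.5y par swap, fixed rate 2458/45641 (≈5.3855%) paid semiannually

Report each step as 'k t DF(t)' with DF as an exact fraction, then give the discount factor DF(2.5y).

step 1 [0.5y] zero: DF = P = 1903/2000 ≈ 0.951500
step 2 [1y] zero: DF = P = 1893/2000 ≈ 0.946500
step 3 [1.5y] swap r/2=227/7018: DF=(1 − 227/7018·(0.951500+0.946500))/(1+227/7018) = 2273/2500 ≈ 0.909200
step 4 [2y] zero: DF = P = 4399/5000 ≈ 0.879800
step 5 [2.5y] swap r/2=1229/45641: DF=(1 − 1229/45641·(0.951500+0.946500+0.909200+0.879800))/(1+1229/45641) = 8771/10000 ≈ 0.877100

1 1/2 1903/2000
2 1 1893/2000
3 3/2 2273/2500
4 2 4399/5000
5 5/2 8771/10000
DF(2.5y) = 8771/10000 ≈ 0.877100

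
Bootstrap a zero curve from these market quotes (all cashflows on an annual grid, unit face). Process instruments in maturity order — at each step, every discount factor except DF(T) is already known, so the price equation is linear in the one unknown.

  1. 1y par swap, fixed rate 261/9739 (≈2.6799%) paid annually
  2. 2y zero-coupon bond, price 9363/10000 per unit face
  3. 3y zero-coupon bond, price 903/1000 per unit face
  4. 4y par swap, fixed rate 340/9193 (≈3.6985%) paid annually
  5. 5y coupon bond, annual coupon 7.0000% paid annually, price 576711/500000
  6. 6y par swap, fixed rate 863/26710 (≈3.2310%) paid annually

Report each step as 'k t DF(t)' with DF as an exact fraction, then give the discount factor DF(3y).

step 1 [1y] swap r/1=261/9739: DF=(1 − 261/9739·(0))/(1+261/9739) = 9739/10000 ≈ 0.973900
step 2 [2y] zero: DF = P = 9363/10000 ≈ 0.936300
step 3 [3y] zero: DF = P = 903/1000 ≈ 0.903000
step 4 [4y] swap r/1=340/9193: DF=(1 − 340/9193·(0.973900+0.936300+0.903000))/(1+340/9193) = 108/125 ≈ 0.864000
step 5 [5y] bond c/1=7/100: DF=(576711/500000 − 7/100·(0.973900+0.936300+0.903000+0.864000))/(1+7/100) = 4187/5000 ≈ 0.837400
step 6 [6y] swap r/1=863/26710: DF=(1 − 863/26710·(0.973900+0.936300+0.903000+0.864000+0.837400))/(1+863/26710) = 4137/5000 ≈ 0.827400

1 1 9739/10000
2 2 9363/10000
3 3 903/1000
4 4 108/125
5 5 4187/5000
6 6 4137/5000
DF(3y) = 903/1000 ≈ 0.903000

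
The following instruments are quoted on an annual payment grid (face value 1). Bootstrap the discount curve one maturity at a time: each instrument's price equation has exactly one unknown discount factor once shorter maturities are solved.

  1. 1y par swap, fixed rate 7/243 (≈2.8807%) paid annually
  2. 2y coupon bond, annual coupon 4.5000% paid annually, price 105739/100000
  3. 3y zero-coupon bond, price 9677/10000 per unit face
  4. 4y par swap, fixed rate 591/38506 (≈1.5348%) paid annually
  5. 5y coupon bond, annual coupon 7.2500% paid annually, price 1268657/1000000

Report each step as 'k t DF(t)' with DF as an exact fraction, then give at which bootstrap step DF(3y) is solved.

1 1 243/250
2 2 97/100
3 3 9677/10000
4 4 9409/10000
5 5 4613/5000
DF(3y) is solved at step 3

step 1 [1y] swap r/1=7/243: DF=(1 − 7/243·(0))/(1+7/243) = 243/250 ≈ 0.972000
step 2 [2y] bond c/1=9/200: DF=(105739/100000 − 9/200·(0.972000))/(1+9/200) = 97/100 ≈ 0.970000
step 3 [3y] zero: DF = P = 9677/10000 ≈ 0.967700
step 4 [4y] swap r/1=591/38506: DF=(1 − 591/38506·(0.972000+0.970000+0.967700))/(1+591/38506) = 9409/10000 ≈ 0.940900
step 5 [5y] bond c/1=29/400: DF=(1268657/1000000 − 29/400·(0.972000+0.970000+0.967700+0.940900))/(1+29/400) = 4613/5000 ≈ 0.922600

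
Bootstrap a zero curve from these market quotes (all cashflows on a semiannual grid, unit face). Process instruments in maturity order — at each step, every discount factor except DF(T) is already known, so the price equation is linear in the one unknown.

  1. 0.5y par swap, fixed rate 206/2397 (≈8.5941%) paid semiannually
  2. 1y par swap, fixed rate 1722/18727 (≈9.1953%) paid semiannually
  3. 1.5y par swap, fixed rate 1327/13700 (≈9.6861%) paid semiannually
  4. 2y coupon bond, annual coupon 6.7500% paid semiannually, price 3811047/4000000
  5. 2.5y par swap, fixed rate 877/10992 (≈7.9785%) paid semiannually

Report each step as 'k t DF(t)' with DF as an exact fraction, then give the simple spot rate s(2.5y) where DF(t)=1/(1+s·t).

1 1/2 2397/2500
2 1 9139/10000
3 3/2 8673/10000
4 2 4161/5000
5 5/2 4123/5000
s(2.5y) = (1/(4123/5000) − 1)/(5/2) = 1754/20615 ≈ 8.5084%

step 1 [0.5y] swap r/2=103/2397: DF=(1 − 103/2397·(0))/(1+103/2397) = 2397/2500 ≈ 0.958800
step 2 [1y] swap r/2=861/18727: DF=(1 − 861/18727·(0.958800))/(1+861/18727) = 9139/10000 ≈ 0.913900
step 3 [1.5y] swap r/2=1327/27400: DF=(1 − 1327/27400·(0.958800+0.913900))/(1+1327/27400) = 8673/10000 ≈ 0.867300
step 4 [2y] bond c/2=27/800: DF=(3811047/4000000 − 27/800·(0.958800+0.913900+0.867300))/(1+27/800) = 4161/5000 ≈ 0.832200
step 5 [2.5y] swap r/2=877/21984: DF=(1 − 877/21984·(0.958800+0.913900+0.867300+0.832200))/(1+877/21984) = 4123/5000 ≈ 0.824600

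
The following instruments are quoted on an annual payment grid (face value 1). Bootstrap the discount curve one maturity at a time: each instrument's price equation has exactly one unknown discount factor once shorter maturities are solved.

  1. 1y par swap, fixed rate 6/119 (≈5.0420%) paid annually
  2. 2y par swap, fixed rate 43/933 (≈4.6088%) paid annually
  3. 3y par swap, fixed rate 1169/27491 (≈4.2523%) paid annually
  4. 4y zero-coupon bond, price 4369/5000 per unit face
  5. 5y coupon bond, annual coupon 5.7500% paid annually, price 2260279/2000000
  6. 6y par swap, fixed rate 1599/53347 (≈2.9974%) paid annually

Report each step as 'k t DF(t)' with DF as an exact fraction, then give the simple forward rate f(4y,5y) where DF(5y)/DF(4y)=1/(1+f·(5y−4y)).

1 1 119/125
2 2 457/500
3 3 8831/10000
4 4 4369/5000
5 5 8717/10000
6 6 8401/10000
f(4y,5y) = ((4369/5000)/(8717/10000) − 1)/(1) = 21/8717 ≈ 0.2409%

step 1 [1y] swap r/1=6/119: DF=(1 − 6/119·(0))/(1+6/119) = 119/125 ≈ 0.952000
step 2 [2y] swap r/1=43/933: DF=(1 − 43/933·(0.952000))/(1+43/933) = 457/500 ≈ 0.914000
step 3 [3y] swap r/1=1169/27491: DF=(1 − 1169/27491·(0.952000+0.914000))/(1+1169/27491) = 8831/10000 ≈ 0.883100
step 4 [4y] zero: DF = P = 4369/5000 ≈ 0.873800
step 5 [5y] bond c/1=23/400: DF=(2260279/2000000 − 23/400·(0.952000+0.914000+0.883100+0.873800))/(1+23/400) = 8717/10000 ≈ 0.871700
step 6 [6y] swap r/1=1599/53347: DF=(1 − 1599/53347·(0.952000+0.914000+0.883100+0.873800+0.871700))/(1+1599/53347) = 8401/10000 ≈ 0.840100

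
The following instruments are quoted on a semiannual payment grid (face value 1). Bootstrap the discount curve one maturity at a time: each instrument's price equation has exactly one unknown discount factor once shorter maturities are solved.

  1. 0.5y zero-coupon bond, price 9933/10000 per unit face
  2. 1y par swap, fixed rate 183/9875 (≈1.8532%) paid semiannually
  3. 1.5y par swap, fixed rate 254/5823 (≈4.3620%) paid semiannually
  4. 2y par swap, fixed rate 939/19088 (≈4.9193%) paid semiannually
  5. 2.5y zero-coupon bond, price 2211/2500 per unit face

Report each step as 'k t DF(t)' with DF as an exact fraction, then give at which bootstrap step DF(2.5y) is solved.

step 1 [0.5y] zero: DF = P = 9933/10000 ≈ 0.993300
step 2 [1y] swap r/2=183/19750: DF=(1 − 183/19750·(0.993300))/(1+183/19750) = 9817/10000 ≈ 0.981700
step 3 [1.5y] swap r/2=127/5823: DF=(1 − 127/5823·(0.993300+0.981700))/(1+127/5823) = 1873/2000 ≈ 0.936500
step 4 [2y] swap r/2=939/38176: DF=(1 − 939/38176·(0.993300+0.981700+0.936500))/(1+939/38176) = 9061/10000 ≈ 0.906100
step 5 [2.5y] zero: DF = P = 2211/2500 ≈ 0.884400

1 1/2 9933/10000
2 1 9817/10000
3 3/2 1873/2000
4 2 9061/10000
5 5/2 2211/2500
DF(2.5y) is solved at step 5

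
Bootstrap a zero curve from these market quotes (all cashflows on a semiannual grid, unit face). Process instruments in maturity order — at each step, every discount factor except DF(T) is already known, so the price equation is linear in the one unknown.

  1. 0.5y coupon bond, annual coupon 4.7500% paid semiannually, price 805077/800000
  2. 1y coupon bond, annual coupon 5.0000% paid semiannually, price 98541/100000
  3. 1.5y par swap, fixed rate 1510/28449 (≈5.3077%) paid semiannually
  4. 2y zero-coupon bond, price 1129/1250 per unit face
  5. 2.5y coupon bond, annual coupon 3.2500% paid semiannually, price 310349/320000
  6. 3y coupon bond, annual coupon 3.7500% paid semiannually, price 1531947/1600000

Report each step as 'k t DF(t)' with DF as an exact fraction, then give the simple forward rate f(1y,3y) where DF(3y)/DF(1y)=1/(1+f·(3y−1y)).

1 1/2 983/1000
2 1 4687/5000
3 3/2 1849/2000
4 2 1129/1250
5 5/2 559/625
6 3 534/625
f(1y,3y) = ((4687/5000)/(534/625) − 1)/(2) = 415/8544 ≈ 4.8572%

step 1 [0.5y] bond c/2=19/800: DF=(805077/800000 − 19/800·(0))/(1+19/800) = 983/1000 ≈ 0.983000
step 2 [1y] bond c/2=1/40: DF=(98541/100000 − 1/40·(0.983000))/(1+1/40) = 4687/5000 ≈ 0.937400
step 3 [1.5y] swap r/2=755/28449: DF=(1 − 755/28449·(0.983000+0.937400))/(1+755/28449) = 1849/2000 ≈ 0.924500
step 4 [2y] zero: DF = P = 1129/1250 ≈ 0.903200
step 5 [2.5y] bond c/2=13/800: DF=(310349/320000 − 13/800·(0.983000+0.937400+0.924500+0.903200))/(1+13/800) = 559/625 ≈ 0.894400
step 6 [3y] bond c/2=3/160: DF=(1531947/1600000 − 3/160·(0.983000+0.937400+0.924500+0.903200+0.894400))/(1+3/160) = 534/625 ≈ 0.854400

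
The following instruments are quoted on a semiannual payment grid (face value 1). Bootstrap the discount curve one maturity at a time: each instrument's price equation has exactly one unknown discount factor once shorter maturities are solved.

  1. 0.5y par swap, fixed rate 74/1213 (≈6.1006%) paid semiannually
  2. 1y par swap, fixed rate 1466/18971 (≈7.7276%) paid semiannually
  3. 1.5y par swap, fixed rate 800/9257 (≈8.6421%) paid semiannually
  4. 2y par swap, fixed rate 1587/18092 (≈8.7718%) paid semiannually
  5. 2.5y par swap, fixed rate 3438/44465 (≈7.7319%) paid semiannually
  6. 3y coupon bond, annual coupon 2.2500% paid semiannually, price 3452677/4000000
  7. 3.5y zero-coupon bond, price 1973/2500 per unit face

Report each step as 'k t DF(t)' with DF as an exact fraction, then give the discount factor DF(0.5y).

1 1/2 1213/1250
2 1 9267/10000
3 3/2 22/25
4 2 8413/10000
5 5/2 8281/10000
6 3 8041/10000
7 7/2 1973/2500
DF(0.5y) = 1213/1250 ≈ 0.970400

step 1 [0.5y] swap r/2=37/1213: DF=(1 − 37/1213·(0))/(1+37/1213) = 1213/1250 ≈ 0.970400
step 2 [1y] swap r/2=733/18971: DF=(1 − 733/18971·(0.970400))/(1+733/18971) = 9267/10000 ≈ 0.926700
step 3 [1.5y] swap r/2=400/9257: DF=(1 − 400/9257·(0.970400+0.926700))/(1+400/9257) = 22/25 ≈ 0.880000
step 4 [2y] swap r/2=1587/36184: DF=(1 − 1587/36184·(0.970400+0.926700+0.880000))/(1+1587/36184) = 8413/10000 ≈ 0.841300
step 5 [2.5y] swap r/2=1719/44465: DF=(1 − 1719/44465·(0.970400+0.926700+0.880000+0.841300))/(1+1719/44465) = 8281/10000 ≈ 0.828100
step 6 [3y] bond c/2=9/800: DF=(3452677/4000000 − 9/800·(0.970400+0.926700+0.880000+0.841300+0.828100))/(1+9/800) = 8041/10000 ≈ 0.804100
step 7 [3.5y] zero: DF = P = 1973/2500 ≈ 0.789200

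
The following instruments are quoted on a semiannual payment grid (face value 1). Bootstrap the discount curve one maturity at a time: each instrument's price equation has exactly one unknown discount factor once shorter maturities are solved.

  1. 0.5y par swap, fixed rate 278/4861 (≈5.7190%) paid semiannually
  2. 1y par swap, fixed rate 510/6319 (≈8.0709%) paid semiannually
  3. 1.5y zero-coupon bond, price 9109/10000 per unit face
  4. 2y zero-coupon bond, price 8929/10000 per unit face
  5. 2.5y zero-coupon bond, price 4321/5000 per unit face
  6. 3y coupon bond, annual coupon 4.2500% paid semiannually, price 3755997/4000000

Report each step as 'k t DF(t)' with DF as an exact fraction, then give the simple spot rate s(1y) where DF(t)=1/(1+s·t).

1 1/2 4861/5000
2 1 1847/2000
3 3/2 9109/10000
4 2 8929/10000
5 5/2 4321/5000
6 3 1649/2000
s(1y) = (1/(1847/2000) − 1)/(1) = 153/1847 ≈ 8.2837%

step 1 [0.5y] swap r/2=139/4861: DF=(1 − 139/4861·(0))/(1+139/4861) = 4861/5000 ≈ 0.972200
step 2 [1y] swap r/2=255/6319: DF=(1 − 255/6319·(0.972200))/(1+255/6319) = 1847/2000 ≈ 0.923500
step 3 [1.5y] zero: DF = P = 9109/10000 ≈ 0.910900
step 4 [2y] zero: DF = P = 8929/10000 ≈ 0.892900
step 5 [2.5y] zero: DF = P = 4321/5000 ≈ 0.864200
step 6 [3y] bond c/2=17/800: DF=(3755997/4000000 − 17/800·(0.972200+0.923500+0.910900+0.892900+0.864200))/(1+17/800) = 1649/2000 ≈ 0.824500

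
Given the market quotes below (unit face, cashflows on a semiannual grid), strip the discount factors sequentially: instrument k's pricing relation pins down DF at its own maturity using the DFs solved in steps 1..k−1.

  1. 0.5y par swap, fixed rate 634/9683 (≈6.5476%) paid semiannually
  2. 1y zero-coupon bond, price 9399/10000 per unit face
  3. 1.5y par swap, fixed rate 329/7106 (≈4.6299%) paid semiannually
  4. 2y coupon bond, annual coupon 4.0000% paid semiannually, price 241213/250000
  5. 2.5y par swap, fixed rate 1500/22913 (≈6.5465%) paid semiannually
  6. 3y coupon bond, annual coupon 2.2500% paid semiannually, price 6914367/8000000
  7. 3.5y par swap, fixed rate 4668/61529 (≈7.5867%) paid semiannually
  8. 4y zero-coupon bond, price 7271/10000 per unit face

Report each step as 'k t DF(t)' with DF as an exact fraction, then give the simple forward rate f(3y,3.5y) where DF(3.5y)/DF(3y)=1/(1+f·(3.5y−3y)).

1 1/2 9683/10000
2 1 9399/10000
3 3/2 4671/5000
4 2 4451/5000
5 5/2 17/20
6 3 8037/10000
7 7/2 3833/5000
8 4 7271/10000
f(3y,3.5y) = ((8037/10000)/(3833/5000) − 1)/(1/2) = 371/3833 ≈ 9.6791%

step 1 [0.5y] swap r/2=317/9683: DF=(1 − 317/9683·(0))/(1+317/9683) = 9683/10000 ≈ 0.968300
step 2 [1y] zero: DF = P = 9399/10000 ≈ 0.939900
step 3 [1.5y] swap r/2=329/14212: DF=(1 − 329/14212·(0.968300+0.939900))/(1+329/14212) = 4671/5000 ≈ 0.934200
step 4 [2y] bond c/2=1/50: DF=(241213/250000 − 1/50·(0.968300+0.939900+0.934200))/(1+1/50) = 4451/5000 ≈ 0.890200
step 5 [2.5y] swap r/2=750/22913: DF=(1 − 750/22913·(0.968300+0.939900+0.934200+0.890200))/(1+750/22913) = 17/20 ≈ 0.850000
step 6 [3y] bond c/2=9/800: DF=(6914367/8000000 − 9/800·(0.968300+0.939900+0.934200+0.890200+0.850000))/(1+9/800) = 8037/10000 ≈ 0.803700
step 7 [3.5y] swap r/2=2334/61529: DF=(1 − 2334/61529·(0.968300+0.939900+0.934200+0.890200+0.850000+0.803700))/(1+2334/61529) = 3833/5000 ≈ 0.766600
step 8 [4y] zero: DF = P = 7271/10000 ≈ 0.727100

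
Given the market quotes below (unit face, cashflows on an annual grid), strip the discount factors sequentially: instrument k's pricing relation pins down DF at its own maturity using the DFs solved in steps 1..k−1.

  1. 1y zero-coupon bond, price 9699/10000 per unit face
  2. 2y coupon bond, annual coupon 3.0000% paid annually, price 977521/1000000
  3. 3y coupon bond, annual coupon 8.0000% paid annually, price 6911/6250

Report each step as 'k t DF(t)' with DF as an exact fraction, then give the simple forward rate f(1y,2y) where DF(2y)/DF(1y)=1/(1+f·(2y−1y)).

1 1 9699/10000
2 2 1151/1250
3 3 4419/5000
f(1y,2y) = ((9699/10000)/(1151/1250) − 1)/(1) = 491/9208 ≈ 5.3323%

step 1 [1y] zero: DF = P = 9699/10000 ≈ 0.969900
step 2 [2y] bond c/1=3/100: DF=(977521/1000000 − 3/100·(0.969900))/(1+3/100) = 1151/1250 ≈ 0.920800
step 3 [3y] bond c/1=2/25: DF=(6911/6250 − 2/25·(0.969900+0.920800))/(1+2/25) = 4419/5000 ≈ 0.883800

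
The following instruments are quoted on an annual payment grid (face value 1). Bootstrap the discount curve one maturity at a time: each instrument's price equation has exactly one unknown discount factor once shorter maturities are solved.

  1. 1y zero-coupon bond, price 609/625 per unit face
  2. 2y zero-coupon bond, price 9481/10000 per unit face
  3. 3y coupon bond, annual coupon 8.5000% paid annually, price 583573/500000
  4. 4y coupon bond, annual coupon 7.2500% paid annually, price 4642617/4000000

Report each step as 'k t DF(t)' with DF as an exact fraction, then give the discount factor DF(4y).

1 1 609/625
2 2 9481/10000
3 3 9251/10000
4 4 8897/10000
DF(4y) = 8897/10000 ≈ 0.889700

step 1 [1y] zero: DF = P = 609/625 ≈ 0.974400
step 2 [2y] zero: DF = P = 9481/10000 ≈ 0.948100
step 3 [3y] bond c/1=17/200: DF=(583573/500000 − 17/200·(0.974400+0.948100))/(1+17/200) = 9251/10000 ≈ 0.925100
step 4 [4y] bond c/1=29/400: DF=(4642617/4000000 − 29/400·(0.974400+0.948100+0.925100))/(1+29/400) = 8897/10000 ≈ 0.889700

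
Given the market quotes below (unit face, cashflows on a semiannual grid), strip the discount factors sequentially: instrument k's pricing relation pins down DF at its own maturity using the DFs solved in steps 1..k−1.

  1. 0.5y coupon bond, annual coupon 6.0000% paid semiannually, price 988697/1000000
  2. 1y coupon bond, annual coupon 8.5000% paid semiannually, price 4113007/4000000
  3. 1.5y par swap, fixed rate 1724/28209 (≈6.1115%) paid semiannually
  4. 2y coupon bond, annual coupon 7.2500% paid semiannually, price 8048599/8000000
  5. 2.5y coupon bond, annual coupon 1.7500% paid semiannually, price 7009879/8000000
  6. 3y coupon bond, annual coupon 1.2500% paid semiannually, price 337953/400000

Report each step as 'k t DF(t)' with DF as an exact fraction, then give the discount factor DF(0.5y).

step 1 [0.5y] bond c/2=3/100: DF=(988697/1000000 − 3/100·(0))/(1+3/100) = 9599/10000 ≈ 0.959900
step 2 [1y] bond c/2=17/400: DF=(4113007/4000000 − 17/400·(0.959900))/(1+17/400) = 592/625 ≈ 0.947200
step 3 [1.5y] swap r/2=862/28209: DF=(1 − 862/28209·(0.959900+0.947200))/(1+862/28209) = 4569/5000 ≈ 0.913800
step 4 [2y] bond c/2=29/800: DF=(8048599/8000000 − 29/800·(0.959900+0.947200+0.913800))/(1+29/800) = 4361/5000 ≈ 0.872200
step 5 [2.5y] bond c/2=7/800: DF=(7009879/8000000 − 7/800·(0.959900+0.947200+0.913800+0.872200))/(1+7/800) = 4183/5000 ≈ 0.836600
step 6 [3y] bond c/2=1/160: DF=(337953/400000 − 1/160·(0.959900+0.947200+0.913800+0.872200+0.836600))/(1+1/160) = 1623/2000 ≈ 0.811500

1 1/2 9599/10000
2 1 592/625
3 3/2 4569/5000
4 2 4361/5000
5 5/2 4183/5000
6 3 1623/2000
DF(0.5y) = 9599/10000 ≈ 0.959900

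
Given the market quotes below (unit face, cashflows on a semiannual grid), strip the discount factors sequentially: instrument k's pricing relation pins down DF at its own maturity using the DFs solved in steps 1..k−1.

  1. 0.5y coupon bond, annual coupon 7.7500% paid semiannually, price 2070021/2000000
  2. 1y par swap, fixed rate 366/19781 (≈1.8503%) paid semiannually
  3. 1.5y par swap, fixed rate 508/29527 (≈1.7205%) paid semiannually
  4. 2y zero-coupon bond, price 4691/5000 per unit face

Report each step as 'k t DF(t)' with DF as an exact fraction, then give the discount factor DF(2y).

1 1/2 2491/2500
2 1 9817/10000
3 3/2 4873/5000
4 2 4691/5000
DF(2y) = 4691/5000 ≈ 0.938200

step 1 [0.5y] bond c/2=31/800: DF=(2070021/2000000 − 31/800·(0))/(1+31/800) = 2491/2500 ≈ 0.996400
step 2 [1y] swap r/2=183/19781: DF=(1 − 183/19781·(0.996400))/(1+183/19781) = 9817/10000 ≈ 0.981700
step 3 [1.5y] swap r/2=254/29527: DF=(1 − 254/29527·(0.996400+0.981700))/(1+254/29527) = 4873/5000 ≈ 0.974600
step 4 [2y] zero: DF = P = 4691/5000 ≈ 0.938200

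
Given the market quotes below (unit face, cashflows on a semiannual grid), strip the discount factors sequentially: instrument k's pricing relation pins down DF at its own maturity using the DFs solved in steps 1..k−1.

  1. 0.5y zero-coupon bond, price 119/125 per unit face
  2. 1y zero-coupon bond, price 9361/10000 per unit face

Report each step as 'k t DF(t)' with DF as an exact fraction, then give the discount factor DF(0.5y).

1 1/2 119/125
2 1 9361/10000
DF(0.5y) = 119/125 ≈ 0.952000

step 1 [0.5y] zero: DF = P = 119/125 ≈ 0.952000
step 2 [1y] zero: DF = P = 9361/10000 ≈ 0.936100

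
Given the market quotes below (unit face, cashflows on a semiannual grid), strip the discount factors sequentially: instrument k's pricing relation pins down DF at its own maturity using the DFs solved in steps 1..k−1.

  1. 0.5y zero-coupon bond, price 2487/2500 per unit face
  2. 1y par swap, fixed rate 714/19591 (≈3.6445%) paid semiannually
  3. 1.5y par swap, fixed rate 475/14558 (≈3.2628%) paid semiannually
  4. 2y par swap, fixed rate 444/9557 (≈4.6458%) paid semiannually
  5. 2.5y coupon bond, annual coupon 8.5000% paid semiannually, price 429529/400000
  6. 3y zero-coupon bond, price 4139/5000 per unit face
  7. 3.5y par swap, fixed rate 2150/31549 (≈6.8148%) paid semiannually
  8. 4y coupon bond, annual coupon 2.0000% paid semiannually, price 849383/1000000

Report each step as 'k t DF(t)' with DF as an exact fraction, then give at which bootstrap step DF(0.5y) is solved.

step 1 [0.5y] zero: DF = P = 2487/2500 ≈ 0.994800
step 2 [1y] swap r/2=357/19591: DF=(1 − 357/19591·(0.994800))/(1+357/19591) = 9643/10000 ≈ 0.964300
step 3 [1.5y] swap r/2=475/29116: DF=(1 − 475/29116·(0.994800+0.964300))/(1+475/29116) = 381/400 ≈ 0.952500
step 4 [2y] swap r/2=222/9557: DF=(1 − 222/9557·(0.994800+0.964300+0.952500))/(1+222/9557) = 1139/1250 ≈ 0.911200
step 5 [2.5y] bond c/2=17/400: DF=(429529/400000 − 17/400·(0.994800+0.964300+0.952500+0.911200))/(1+17/400) = 4371/5000 ≈ 0.874200
step 6 [3y] zero: DF = P = 4139/5000 ≈ 0.827800
step 7 [3.5y] swap r/2=1075/31549: DF=(1 − 1075/31549·(0.994800+0.964300+0.952500+0.911200+0.874200+0.827800))/(1+1075/31549) = 157/200 ≈ 0.785000
step 8 [4y] bond c/2=1/100: DF=(849383/1000000 − 1/100·(0.994800+0.964300+0.952500+0.911200+0.874200+0.827800+0.785000))/(1+1/100) = 1557/2000 ≈ 0.778500

1 1/2 2487/2500
2 1 9643/10000
3 3/2 381/400
4 2 1139/1250
5 5/2 4371/5000
6 3 4139/5000
7 7/2 157/200
8 4 1557/2000
DF(0.5y) is solved at step 1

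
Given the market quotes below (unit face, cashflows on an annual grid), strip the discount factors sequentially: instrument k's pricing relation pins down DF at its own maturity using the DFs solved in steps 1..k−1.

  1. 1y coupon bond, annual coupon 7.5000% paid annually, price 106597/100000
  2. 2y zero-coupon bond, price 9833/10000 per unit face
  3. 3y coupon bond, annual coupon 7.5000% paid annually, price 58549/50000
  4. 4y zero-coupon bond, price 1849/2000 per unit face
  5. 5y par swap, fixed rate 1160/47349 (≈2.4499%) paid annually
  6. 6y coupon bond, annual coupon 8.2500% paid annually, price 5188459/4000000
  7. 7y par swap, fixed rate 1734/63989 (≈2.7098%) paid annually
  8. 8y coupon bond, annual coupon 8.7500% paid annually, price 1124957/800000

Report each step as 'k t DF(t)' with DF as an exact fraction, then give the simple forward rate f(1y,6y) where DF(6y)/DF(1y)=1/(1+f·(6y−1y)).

1 1 2479/2500
2 2 9833/10000
3 3 1903/2000
4 4 1849/2000
5 5 221/250
6 6 4187/5000
7 7 4133/5000
8 8 3891/5000
f(1y,6y) = ((2479/2500)/(4187/5000) − 1)/(5) = 771/20935 ≈ 3.6828%

step 1 [1y] bond c/1=3/40: DF=(106597/100000 − 3/40·(0))/(1+3/40) = 2479/2500 ≈ 0.991600
step 2 [2y] zero: DF = P = 9833/10000 ≈ 0.983300
step 3 [3y] bond c/1=3/40: DF=(58549/50000 − 3/40·(0.991600+0.983300))/(1+3/40) = 1903/2000 ≈ 0.951500
step 4 [4y] zero: DF = P = 1849/2000 ≈ 0.924500
step 5 [5y] swap r/1=1160/47349: DF=(1 − 1160/47349·(0.991600+0.983300+0.951500+0.924500))/(1+1160/47349) = 221/250 ≈ 0.884000
step 6 [6y] bond c/1=33/400: DF=(5188459/4000000 − 33/400·(0.991600+0.983300+0.951500+0.924500+0.884000))/(1+33/400) = 4187/5000 ≈ 0.837400
step 7 [7y] swap r/1=1734/63989: DF=(1 − 1734/63989·(0.991600+0.983300+0.951500+0.924500+0.884000+0.837400))/(1+1734/63989) = 4133/5000 ≈ 0.826600
step 8 [8y] bond c/1=7/80: DF=(1124957/800000 − 7/80·(0.991600+0.983300+0.951500+0.924500+0.884000+0.837400+0.826600))/(1+7/80) = 3891/5000 ≈ 0.778200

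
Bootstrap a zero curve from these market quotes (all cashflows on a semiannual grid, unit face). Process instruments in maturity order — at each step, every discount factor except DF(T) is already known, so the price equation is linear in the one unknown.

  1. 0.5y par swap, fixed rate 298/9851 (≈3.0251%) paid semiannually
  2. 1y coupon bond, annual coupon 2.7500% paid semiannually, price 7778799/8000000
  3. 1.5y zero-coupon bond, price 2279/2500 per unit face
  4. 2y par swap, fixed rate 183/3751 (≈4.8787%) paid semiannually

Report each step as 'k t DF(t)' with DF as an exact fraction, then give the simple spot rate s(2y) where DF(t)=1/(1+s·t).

step 1 [0.5y] swap r/2=149/9851: DF=(1 − 149/9851·(0))/(1+149/9851) = 9851/10000 ≈ 0.985100
step 2 [1y] bond c/2=11/800: DF=(7778799/8000000 − 11/800·(0.985100))/(1+11/800) = 4729/5000 ≈ 0.945800
step 3 [1.5y] zero: DF = P = 2279/2500 ≈ 0.911600
step 4 [2y] swap r/2=183/7502: DF=(1 − 183/7502·(0.985100+0.945800+0.911600))/(1+183/7502) = 1817/2000 ≈ 0.908500

1 1/2 9851/10000
2 1 4729/5000
3 3/2 2279/2500
4 2 1817/2000
s(2y) = (1/(1817/2000) − 1)/(2) = 183/3634 ≈ 5.0358%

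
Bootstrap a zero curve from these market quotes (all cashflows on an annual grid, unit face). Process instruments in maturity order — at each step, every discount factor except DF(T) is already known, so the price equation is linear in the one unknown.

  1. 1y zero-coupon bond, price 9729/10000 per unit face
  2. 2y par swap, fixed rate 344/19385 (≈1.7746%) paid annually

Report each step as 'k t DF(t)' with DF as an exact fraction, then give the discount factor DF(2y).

step 1 [1y] zero: DF = P = 9729/10000 ≈ 0.972900
step 2 [2y] swap r/1=344/19385: DF=(1 − 344/19385·(0.972900))/(1+344/19385) = 1207/1250 ≈ 0.965600

1 1 9729/10000
2 2 1207/1250
DF(2y) = 1207/1250 ≈ 0.965600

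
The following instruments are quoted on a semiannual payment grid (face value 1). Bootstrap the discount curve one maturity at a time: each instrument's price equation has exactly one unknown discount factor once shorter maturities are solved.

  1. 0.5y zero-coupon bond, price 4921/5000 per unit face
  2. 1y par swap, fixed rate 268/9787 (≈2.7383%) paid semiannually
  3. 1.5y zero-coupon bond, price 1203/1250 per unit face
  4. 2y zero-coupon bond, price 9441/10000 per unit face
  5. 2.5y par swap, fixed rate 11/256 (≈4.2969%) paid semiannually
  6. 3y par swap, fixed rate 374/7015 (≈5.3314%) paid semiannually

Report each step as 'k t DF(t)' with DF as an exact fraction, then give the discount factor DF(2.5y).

1 1/2 4921/5000
2 1 2433/2500
3 3/2 1203/1250
4 2 9441/10000
5 5/2 8977/10000
6 3 1063/1250
DF(2.5y) = 8977/10000 ≈ 0.897700

step 1 [0.5y] zero: DF = P = 4921/5000 ≈ 0.984200
step 2 [1y] swap r/2=134/9787: DF=(1 − 134/9787·(0.984200))/(1+134/9787) = 2433/2500 ≈ 0.973200
step 3 [1.5y] zero: DF = P = 1203/1250 ≈ 0.962400
step 4 [2y] zero: DF = P = 9441/10000 ≈ 0.944100
step 5 [2.5y] swap r/2=11/512: DF=(1 − 11/512·(0.984200+0.973200+0.962400+0.944100))/(1+11/512) = 8977/10000 ≈ 0.897700
step 6 [3y] swap r/2=187/7015: DF=(1 − 187/7015·(0.984200+0.973200+0.962400+0.944100+0.897700))/(1+187/7015) = 1063/1250 ≈ 0.850400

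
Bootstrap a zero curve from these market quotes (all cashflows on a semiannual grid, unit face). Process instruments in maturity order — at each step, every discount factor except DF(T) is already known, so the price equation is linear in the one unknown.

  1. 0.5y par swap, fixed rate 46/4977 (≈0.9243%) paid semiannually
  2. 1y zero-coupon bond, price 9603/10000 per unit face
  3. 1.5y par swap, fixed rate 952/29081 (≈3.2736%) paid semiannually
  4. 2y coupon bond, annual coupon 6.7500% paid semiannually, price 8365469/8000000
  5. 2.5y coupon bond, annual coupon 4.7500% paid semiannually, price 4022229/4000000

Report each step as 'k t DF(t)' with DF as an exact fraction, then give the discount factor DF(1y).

1 1/2 4977/5000
2 1 9603/10000
3 3/2 2381/2500
4 2 4583/5000
5 5/2 1787/2000
DF(1y) = 9603/10000 ≈ 0.960300

step 1 [0.5y] swap r/2=23/4977: DF=(1 − 23/4977·(0))/(1+23/4977) = 4977/5000 ≈ 0.995400
step 2 [1y] zero: DF = P = 9603/10000 ≈ 0.960300
step 3 [1.5y] swap r/2=476/29081: DF=(1 − 476/29081·(0.995400+0.960300))/(1+476/29081) = 2381/2500 ≈ 0.952400
step 4 [2y] bond c/2=27/800: DF=(8365469/8000000 − 27/800·(0.995400+0.960300+0.952400))/(1+27/800) = 4583/5000 ≈ 0.916600
step 5 [2.5y] bond c/2=19/800: DF=(4022229/4000000 − 19/800·(0.995400+0.960300+0.952400+0.916600))/(1+19/800) = 1787/2000 ≈ 0.893500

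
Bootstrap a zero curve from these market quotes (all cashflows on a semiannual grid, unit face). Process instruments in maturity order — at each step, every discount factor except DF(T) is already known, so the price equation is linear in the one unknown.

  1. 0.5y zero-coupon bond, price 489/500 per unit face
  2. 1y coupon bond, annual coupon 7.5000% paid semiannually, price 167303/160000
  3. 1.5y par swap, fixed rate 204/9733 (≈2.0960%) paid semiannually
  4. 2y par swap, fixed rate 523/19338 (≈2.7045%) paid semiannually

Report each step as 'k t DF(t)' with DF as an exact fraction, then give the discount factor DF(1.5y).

1 1/2 489/500
2 1 389/400
3 3/2 4847/5000
4 2 9477/10000
DF(1.5y) = 4847/5000 ≈ 0.969400

step 1 [0.5y] zero: DF = P = 489/500 ≈ 0.978000
step 2 [1y] bond c/2=3/80: DF=(167303/160000 − 3/80·(0.978000))/(1+3/80) = 389/400 ≈ 0.972500
step 3 [1.5y] swap r/2=102/9733: DF=(1 − 102/9733·(0.978000+0.972500))/(1+102/9733) = 4847/5000 ≈ 0.969400
step 4 [2y] swap r/2=523/38676: DF=(1 − 523/38676·(0.978000+0.972500+0.969400))/(1+523/38676) = 9477/10000 ≈ 0.947700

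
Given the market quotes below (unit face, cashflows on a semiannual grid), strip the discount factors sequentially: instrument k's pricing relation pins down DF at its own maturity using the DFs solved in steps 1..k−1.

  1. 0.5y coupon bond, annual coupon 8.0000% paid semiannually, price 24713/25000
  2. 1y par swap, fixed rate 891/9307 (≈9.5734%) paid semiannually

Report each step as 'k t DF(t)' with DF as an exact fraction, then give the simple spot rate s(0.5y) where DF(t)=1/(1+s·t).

step 1 [0.5y] bond c/2=1/25: DF=(24713/25000 − 1/25·(0))/(1+1/25) = 1901/2000 ≈ 0.950500
step 2 [1y] swap r/2=891/18614: DF=(1 − 891/18614·(0.950500))/(1+891/18614) = 9109/10000 ≈ 0.910900

1 1/2 1901/2000
2 1 9109/10000
s(0.5y) = (1/(1901/2000) − 1)/(1/2) = 198/1901 ≈ 10.4156%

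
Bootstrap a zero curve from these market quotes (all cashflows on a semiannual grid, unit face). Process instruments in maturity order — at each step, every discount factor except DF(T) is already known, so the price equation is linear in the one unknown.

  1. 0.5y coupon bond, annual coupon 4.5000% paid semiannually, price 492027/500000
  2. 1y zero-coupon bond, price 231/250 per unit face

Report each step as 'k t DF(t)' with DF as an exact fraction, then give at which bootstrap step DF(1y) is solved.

step 1 [0.5y] bond c/2=9/400: DF=(492027/500000 − 9/400·(0))/(1+9/400) = 1203/1250 ≈ 0.962400
step 2 [1y] zero: DF = P = 231/250 ≈ 0.924000

1 1/2 1203/1250
2 1 231/250
DF(1y) is solved at step 2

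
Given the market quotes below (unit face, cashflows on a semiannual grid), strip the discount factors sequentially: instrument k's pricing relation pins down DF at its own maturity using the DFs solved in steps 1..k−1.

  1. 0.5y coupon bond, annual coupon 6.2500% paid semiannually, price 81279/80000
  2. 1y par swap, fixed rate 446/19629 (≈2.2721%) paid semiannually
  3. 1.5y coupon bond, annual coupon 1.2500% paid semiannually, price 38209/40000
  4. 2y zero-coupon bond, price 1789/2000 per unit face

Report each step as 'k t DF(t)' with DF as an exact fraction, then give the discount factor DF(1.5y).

step 1 [0.5y] bond c/2=1/32: DF=(81279/80000 − 1/32·(0))/(1+1/32) = 2463/2500 ≈ 0.985200
step 2 [1y] swap r/2=223/19629: DF=(1 − 223/19629·(0.985200))/(1+223/19629) = 9777/10000 ≈ 0.977700
step 3 [1.5y] bond c/2=1/160: DF=(38209/40000 − 1/160·(0.985200+0.977700))/(1+1/160) = 9371/10000 ≈ 0.937100
step 4 [2y] zero: DF = P = 1789/2000 ≈ 0.894500

1 1/2 2463/2500
2 1 9777/10000
3 3/2 9371/10000
4 2 1789/2000
DF(1.5y) = 9371/10000 ≈ 0.937100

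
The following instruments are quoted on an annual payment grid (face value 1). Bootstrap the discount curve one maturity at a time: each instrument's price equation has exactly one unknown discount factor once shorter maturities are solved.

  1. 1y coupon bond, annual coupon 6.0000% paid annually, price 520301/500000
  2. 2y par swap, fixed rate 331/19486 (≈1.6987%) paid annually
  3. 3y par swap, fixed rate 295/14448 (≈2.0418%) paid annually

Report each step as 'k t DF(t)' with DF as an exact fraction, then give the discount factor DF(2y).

1 1 9817/10000
2 2 9669/10000
3 3 941/1000
DF(2y) = 9669/10000 ≈ 0.966900

step 1 [1y] bond c/1=3/50: DF=(520301/500000 − 3/50·(0))/(1+3/50) = 9817/10000 ≈ 0.981700
step 2 [2y] swap r/1=331/19486: DF=(1 − 331/19486·(0.981700))/(1+331/19486) = 9669/10000 ≈ 0.966900
step 3 [3y] swap r/1=295/14448: DF=(1 − 295/14448·(0.981700+0.966900))/(1+295/14448) = 941/1000 ≈ 0.941000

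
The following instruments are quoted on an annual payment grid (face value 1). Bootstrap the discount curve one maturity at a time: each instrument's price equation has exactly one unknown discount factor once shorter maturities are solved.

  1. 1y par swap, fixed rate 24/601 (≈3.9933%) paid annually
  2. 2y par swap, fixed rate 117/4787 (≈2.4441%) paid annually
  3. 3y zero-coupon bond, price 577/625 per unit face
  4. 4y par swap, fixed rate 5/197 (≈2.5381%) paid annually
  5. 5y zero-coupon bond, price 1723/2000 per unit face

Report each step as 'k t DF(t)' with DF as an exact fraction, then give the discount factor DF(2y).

1 1 601/625
2 2 2383/2500
3 3 577/625
4 4 181/200
5 5 1723/2000
DF(2y) = 2383/2500 ≈ 0.953200

step 1 [1y] swap r/1=24/601: DF=(1 − 24/601·(0))/(1+24/601) = 601/625 ≈ 0.961600
step 2 [2y] swap r/1=117/4787: DF=(1 − 117/4787·(0.961600))/(1+117/4787) = 2383/2500 ≈ 0.953200
step 3 [3y] zero: DF = P = 577/625 ≈ 0.923200
step 4 [4y] swap r/1=5/197: DF=(1 − 5/197·(0.961600+0.953200+0.923200))/(1+5/197) = 181/200 ≈ 0.905000
step 5 [5y] zero: DF = P = 1723/2000 ≈ 0.861500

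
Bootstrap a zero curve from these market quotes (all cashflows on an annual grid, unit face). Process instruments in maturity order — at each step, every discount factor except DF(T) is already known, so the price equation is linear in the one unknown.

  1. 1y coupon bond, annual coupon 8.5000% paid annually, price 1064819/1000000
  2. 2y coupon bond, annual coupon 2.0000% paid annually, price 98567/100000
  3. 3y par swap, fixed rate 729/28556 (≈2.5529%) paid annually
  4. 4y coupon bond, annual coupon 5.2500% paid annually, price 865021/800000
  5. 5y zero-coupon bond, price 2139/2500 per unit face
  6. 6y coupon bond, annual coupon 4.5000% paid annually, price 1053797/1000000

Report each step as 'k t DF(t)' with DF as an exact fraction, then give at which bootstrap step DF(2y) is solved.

step 1 [1y] bond c/1=17/200: DF=(1064819/1000000 − 17/200·(0))/(1+17/200) = 4907/5000 ≈ 0.981400
step 2 [2y] bond c/1=1/50: DF=(98567/100000 − 1/50·(0.981400))/(1+1/50) = 9471/10000 ≈ 0.947100
step 3 [3y] swap r/1=729/28556: DF=(1 − 729/28556·(0.981400+0.947100))/(1+729/28556) = 9271/10000 ≈ 0.927100
step 4 [4y] bond c/1=21/400: DF=(865021/800000 − 21/400·(0.981400+0.947100+0.927100))/(1+21/400) = 8849/10000 ≈ 0.884900
step 5 [5y] zero: DF = P = 2139/2500 ≈ 0.855600
step 6 [6y] bond c/1=9/200: DF=(1053797/1000000 − 9/200·(0.981400+0.947100+0.927100+0.884900+0.855600))/(1+9/200) = 1621/2000 ≈ 0.810500

1 1 4907/5000
2 2 9471/10000
3 3 9271/10000
4 4 8849/10000
5 5 2139/2500
6 6 1621/2000
DF(2y) is solved at step 2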